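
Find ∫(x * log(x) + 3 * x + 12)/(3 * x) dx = (x + 12)*(log(x) + 2)/3 + C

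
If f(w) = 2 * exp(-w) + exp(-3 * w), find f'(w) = (-2*exp(2*w) - 3)*exp(-3*w)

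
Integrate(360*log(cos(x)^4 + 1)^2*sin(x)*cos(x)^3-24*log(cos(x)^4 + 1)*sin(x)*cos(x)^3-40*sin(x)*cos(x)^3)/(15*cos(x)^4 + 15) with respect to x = (-30*log(cos(x)^4 + 1)^2 + 3*log(cos(x)^4 + 1) + 10)*log(cos(x)^4 + 1)/15 + C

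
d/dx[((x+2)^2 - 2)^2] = 4*x^3 + 24*x^2 + 40*x + 16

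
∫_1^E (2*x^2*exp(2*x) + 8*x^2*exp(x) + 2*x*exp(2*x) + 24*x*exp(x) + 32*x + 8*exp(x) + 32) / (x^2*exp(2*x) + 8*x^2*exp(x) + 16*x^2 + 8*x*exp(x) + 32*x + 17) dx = -log(1 + (E + 8)^2) + log(1 + (4 + 4*E + E*exp(E))^2)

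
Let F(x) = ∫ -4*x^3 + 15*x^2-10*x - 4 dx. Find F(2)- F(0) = -4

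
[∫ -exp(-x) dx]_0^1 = -1 + exp(-1)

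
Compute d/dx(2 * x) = 2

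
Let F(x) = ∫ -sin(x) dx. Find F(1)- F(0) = -1 + cos(1)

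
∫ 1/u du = log(-12*u) + C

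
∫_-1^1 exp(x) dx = E - exp(-1)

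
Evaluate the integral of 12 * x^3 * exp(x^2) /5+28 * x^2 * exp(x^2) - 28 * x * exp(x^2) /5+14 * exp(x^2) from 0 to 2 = 4 + 144*exp(4)/5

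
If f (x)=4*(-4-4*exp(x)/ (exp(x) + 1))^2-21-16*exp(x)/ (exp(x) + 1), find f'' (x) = (-240*exp(3*x) + 256*exp(2*x) + 112*exp(x))/(exp(4*x) + 4*exp(3*x) + 6*exp(2*x) + 4*exp(x) + 1)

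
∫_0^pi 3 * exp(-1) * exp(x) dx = -3*exp(-1) + 3*exp(-1 + pi)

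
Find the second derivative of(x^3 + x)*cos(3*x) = -9*x^3*cos(3*x) - 18*x^2*sin(3*x) - 3*x*cos(3*x) - 6*sin(3*x)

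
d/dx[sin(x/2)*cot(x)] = -sin(x/2)/sin(x)^2 + cos(x/2)/(2*tan(x))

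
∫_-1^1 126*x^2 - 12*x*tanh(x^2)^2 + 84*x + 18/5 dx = 456/5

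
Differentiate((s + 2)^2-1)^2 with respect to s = 4*s^3 + 24*s^2 + 44*s + 24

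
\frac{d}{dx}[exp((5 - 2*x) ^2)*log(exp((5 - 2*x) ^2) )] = 8*x*(4*x^2 - 20*x)*exp(4*x^2 - 20*x + 25) + 208*x*exp(4*x^2 - 20*x + 25) - 20*(4*x^2 - 20*x)*exp(4*x^2 - 20*x + 25) - 520*exp(4*x^2 - 20*x + 25)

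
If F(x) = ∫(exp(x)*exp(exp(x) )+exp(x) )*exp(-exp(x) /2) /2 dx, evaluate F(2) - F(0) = -exp(1/2) - exp(-exp(2)/2) + exp(-1/2) + exp(exp(2)/2)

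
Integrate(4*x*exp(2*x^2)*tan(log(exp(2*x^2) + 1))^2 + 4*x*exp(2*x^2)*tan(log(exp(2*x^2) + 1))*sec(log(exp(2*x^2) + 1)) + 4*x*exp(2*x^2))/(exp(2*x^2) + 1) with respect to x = tan(log(exp(2*x^2) + 1)) + sec(log(exp(2*x^2) + 1)) + C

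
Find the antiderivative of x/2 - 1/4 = x^2/4 - x/4 + C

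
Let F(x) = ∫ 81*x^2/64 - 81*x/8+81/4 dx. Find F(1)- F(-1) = 1323/32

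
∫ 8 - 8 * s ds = -4*s^2 + 8*s + C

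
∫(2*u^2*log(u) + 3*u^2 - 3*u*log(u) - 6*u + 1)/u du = (log(u) + 1)*(u^2 - 3*u + 1) + C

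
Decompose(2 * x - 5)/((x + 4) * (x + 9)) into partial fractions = 23/(5*(x + 9)) - 13/(5*(x + 4))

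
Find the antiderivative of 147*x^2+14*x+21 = 49*x^3 + 7*x^2 + 21*x + C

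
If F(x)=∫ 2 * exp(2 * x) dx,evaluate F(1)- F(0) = -1 + exp(2)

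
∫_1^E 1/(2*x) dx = 1/2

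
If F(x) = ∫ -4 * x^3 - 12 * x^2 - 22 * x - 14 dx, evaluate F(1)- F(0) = -30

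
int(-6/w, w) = -6*log(w) + C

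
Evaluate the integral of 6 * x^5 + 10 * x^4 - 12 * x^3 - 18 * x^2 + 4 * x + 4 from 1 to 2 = 48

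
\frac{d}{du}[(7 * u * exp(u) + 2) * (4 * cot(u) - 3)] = -21*u*exp(u) + 28*u*exp(u)/tan(u) - 28*u*exp(u)/sin(u)^2 - 21*exp(u) + 28*exp(u)/tan(u) - 8/sin(u)^2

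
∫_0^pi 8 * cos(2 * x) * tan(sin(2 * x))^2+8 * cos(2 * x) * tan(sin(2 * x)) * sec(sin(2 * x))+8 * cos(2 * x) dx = 0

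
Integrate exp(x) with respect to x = exp(x) + C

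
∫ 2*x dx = x^2 + C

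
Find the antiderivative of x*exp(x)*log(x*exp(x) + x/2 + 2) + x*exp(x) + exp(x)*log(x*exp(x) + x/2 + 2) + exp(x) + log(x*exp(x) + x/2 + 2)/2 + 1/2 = (2*x*exp(x) + x + 4)*log(x*exp(x) + x/2 + 2)/2 + C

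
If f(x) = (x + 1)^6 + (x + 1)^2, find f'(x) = 6*x^5 + 30*x^4 + 60*x^3 + 60*x^2 + 32*x + 8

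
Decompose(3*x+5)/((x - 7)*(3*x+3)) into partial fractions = -1/(12*(x + 1)) + 13/(12*(x - 7))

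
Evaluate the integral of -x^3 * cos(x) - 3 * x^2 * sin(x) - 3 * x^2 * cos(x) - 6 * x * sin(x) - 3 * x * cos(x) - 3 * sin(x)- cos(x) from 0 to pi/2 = -(1 + pi/2)^3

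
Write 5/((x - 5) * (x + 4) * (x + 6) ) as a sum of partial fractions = 5/(22*(x + 6)) - 5/(18*(x + 4)) + 5/(99*(x - 5))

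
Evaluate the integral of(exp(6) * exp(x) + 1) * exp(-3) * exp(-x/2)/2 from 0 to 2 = -exp(3) - exp(-4) + exp(-3) + exp(4)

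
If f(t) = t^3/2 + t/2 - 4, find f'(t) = 3*t^2/2 + 1/2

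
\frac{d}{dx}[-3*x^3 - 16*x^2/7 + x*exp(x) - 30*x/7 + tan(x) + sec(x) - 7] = -9*x^2 + x*exp(x) - 32*x/7 + exp(x) + tan(x)^2 + tan(x)*sec(x) - 23/7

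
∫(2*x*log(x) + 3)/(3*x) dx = (2*x + 3)*(log(x) - 1)/3 + C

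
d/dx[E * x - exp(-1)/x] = (x^2*exp(2) + 1)*exp(-1)/x^2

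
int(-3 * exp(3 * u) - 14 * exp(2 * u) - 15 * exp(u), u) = -(exp(u) + 2)^3 - (exp(u) + 2)^2 + exp(u) + C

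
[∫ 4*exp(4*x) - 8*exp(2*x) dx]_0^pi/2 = -1 + (-2 + exp(pi))^2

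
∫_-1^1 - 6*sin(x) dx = 0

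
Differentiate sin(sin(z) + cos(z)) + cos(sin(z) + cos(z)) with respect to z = 2*cos(z + pi/4)*cos(sqrt(2)*sin(z + pi/4) + pi/4)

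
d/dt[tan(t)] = cos(t)^(-2)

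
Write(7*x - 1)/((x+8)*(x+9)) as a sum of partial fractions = 64/(x + 9) - 57/(x + 8)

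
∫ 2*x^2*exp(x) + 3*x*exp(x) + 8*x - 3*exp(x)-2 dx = -(exp(x) + 2)*(-2*x^2 + x + 2) + C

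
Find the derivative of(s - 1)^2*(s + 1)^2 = 4*s^3 - 4*s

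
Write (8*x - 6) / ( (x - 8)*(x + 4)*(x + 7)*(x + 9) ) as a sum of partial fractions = 39/(85*(x + 9)) - 31/(45*(x + 7)) + 19/(90*(x + 4)) + 29/(1530*(x - 8))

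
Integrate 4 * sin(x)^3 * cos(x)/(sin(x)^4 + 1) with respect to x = log(sin(x)^4 + 1) + C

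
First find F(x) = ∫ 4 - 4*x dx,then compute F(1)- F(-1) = 8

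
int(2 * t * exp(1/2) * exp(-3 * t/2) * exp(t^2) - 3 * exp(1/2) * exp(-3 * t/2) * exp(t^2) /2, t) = exp(t^2 - 3*t/2 + 1/2) + C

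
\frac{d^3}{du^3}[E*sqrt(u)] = 3*E/(8*u^(5/2))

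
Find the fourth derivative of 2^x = 2^x*log(2)^4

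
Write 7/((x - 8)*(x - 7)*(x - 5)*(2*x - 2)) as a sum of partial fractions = -1/(48*(x - 1)) + 7/(48*(x - 5)) - 7/(24*(x - 7)) + 1/(6*(x - 8))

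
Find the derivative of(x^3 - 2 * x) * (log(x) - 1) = 3*x^2*log(x) - 2*x^2 - 2*log(x)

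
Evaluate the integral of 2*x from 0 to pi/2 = pi^2/4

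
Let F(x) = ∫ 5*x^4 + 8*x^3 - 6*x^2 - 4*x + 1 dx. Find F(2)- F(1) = 42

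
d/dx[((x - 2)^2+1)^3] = 6*x^5 - 60*x^4 + 252*x^3 - 552*x^2 + 630*x - 300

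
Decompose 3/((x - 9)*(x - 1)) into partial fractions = -3/(8*(x - 1)) + 3/(8*(x - 9))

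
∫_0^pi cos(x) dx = 0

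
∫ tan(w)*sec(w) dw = sec(w) + C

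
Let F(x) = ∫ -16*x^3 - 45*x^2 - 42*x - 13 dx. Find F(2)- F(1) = -241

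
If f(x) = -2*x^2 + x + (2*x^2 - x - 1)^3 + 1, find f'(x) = 48*x^5 - 60*x^4 - 24*x^3 + 33*x^2 + 2*x - 2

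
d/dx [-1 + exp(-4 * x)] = -4*exp(-4*x)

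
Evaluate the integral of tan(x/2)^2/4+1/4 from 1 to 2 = -tan(1/2)/2 + tan(1)/2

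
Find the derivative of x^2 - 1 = 2*x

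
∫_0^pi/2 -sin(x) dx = -1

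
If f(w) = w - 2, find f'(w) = 1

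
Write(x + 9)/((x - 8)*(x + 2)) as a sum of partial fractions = -7/(10*(x + 2)) + 17/(10*(x - 8))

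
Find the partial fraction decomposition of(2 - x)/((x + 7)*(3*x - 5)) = 1/(26*(3*x - 5)) - 9/(26*(x + 7))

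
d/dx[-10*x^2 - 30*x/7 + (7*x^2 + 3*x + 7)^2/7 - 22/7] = 28*x^3 + 18*x^2 + 74*x/7 + 12/7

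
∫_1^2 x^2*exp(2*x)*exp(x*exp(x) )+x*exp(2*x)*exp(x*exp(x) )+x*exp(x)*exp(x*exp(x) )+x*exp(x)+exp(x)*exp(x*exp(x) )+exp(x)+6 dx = -exp(1 + E) - E + 6 + 2*exp(2) + 2*exp(2 + 2*exp(2))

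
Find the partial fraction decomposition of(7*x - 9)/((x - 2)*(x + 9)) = 72/(11*(x + 9)) + 5/(11*(x - 2))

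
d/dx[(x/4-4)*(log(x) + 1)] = (x*log(x) + 2*x - 16)/(4*x)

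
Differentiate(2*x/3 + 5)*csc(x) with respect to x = -2*x*cot(x)*csc(x)/3 - 5*cot(x)*csc(x) + 2*csc(x)/3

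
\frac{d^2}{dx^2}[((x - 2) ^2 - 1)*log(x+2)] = (2*x^2*log(x + 2) + 3*x^2 + 8*x*log(x + 2) + 4*x + 8*log(x + 2) - 19)/(x^2 + 4*x + 4)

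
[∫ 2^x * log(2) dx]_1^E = -2 + 2^E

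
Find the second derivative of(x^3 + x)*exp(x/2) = x^3*exp(x/2)/4 + 3*x^2*exp(x/2) + 25*x*exp(x/2)/4 + exp(x/2)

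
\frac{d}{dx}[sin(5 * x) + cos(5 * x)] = -5*sin(5*x) + 5*cos(5*x)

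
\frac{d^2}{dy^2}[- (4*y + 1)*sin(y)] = 4*y*sin(y) + sin(y) - 8*cos(y)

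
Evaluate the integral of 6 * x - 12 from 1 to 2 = -3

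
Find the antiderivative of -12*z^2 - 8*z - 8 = -4*z^3 - 4*z^2 - 8*z + C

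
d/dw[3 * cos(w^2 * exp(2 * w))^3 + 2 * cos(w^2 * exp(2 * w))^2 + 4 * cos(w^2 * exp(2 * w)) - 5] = 2*w*(9*w*sin(w^2*exp(2*w))^2 - 4*w*cos(w^2*exp(2*w)) - 13*w + 9*sin(w^2*exp(2*w))^2 - 4*cos(w^2*exp(2*w)) - 13)*exp(2*w)*sin(w^2*exp(2*w))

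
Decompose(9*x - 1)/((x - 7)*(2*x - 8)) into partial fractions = -35/(6*(x - 4)) + 31/(3*(x - 7))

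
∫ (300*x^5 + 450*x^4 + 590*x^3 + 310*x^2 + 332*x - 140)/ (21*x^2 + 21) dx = 25*x^2*(x + 1)^2/7 + 10*x^2/3 - 20*x/3 + log(x^2 + 1) + C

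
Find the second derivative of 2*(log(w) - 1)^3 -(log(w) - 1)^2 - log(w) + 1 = (-6*log(w)^2 + 26*log(w) - 21)/w^2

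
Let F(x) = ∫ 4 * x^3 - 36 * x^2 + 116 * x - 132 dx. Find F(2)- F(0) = -112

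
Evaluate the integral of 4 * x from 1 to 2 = 6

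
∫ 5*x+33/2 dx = 5*x^2/2 + 33*x/2 + C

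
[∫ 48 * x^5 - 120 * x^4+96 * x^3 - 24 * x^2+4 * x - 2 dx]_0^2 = 68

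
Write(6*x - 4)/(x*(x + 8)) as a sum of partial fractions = 13/(2*(x + 8)) - 1/(2*x)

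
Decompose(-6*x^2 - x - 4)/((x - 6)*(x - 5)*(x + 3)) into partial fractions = -55/(72*(x + 3)) + 159/(8*(x - 5)) - 226/(9*(x - 6))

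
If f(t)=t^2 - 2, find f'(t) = 2*t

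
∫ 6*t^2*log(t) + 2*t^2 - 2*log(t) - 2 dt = 2*t*(t^2 - 1)*log(t) + C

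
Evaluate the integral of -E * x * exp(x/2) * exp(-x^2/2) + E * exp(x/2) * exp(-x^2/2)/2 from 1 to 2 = 1 - E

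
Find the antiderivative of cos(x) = sin(x) + C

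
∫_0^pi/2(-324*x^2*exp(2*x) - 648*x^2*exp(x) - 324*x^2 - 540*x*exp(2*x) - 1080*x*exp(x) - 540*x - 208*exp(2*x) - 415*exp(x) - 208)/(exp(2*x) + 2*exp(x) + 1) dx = -4*(3 + 3*pi/2)^3 + exp(pi/2)/(1 + exp(pi/2)) + 4*pi + 107/2 + 6*(3 + 3*pi/2)^2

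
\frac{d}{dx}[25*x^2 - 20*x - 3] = 50*x - 20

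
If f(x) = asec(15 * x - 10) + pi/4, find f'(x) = 3/(45*x^2*sqrt(1 - 1/(225*x^2 - 300*x + 100)) - 60*x*sqrt(1 - 1/(225*x^2 - 300*x + 100)) + 20*sqrt(1 - 1/(225*x^2 - 300*x + 100)))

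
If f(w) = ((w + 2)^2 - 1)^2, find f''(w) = 12*w^2 + 48*w + 44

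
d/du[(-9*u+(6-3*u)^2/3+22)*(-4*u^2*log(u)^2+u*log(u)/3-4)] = -48*u^3*log(u)^2 - 24*u^3*log(u) + 252*u^2*log(u)^2 + 171*u^2*log(u) + u^2 - 272*u*log(u)^2 - 286*u*log(u) - 31*u + 34*log(u)/3 + 286/3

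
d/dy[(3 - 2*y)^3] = -24*y^2 + 72*y - 54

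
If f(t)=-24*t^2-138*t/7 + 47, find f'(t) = -48*t - 138/7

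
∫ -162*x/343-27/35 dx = -81*x^2/343 - 27*x/35 + C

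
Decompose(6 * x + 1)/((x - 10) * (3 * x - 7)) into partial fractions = -45/(23*(3*x - 7)) + 61/(23*(x - 10))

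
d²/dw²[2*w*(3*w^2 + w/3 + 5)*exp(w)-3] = 6*w^3*exp(w) + 110*w^2*exp(w)/3 + 146*w*exp(w)/3 + 64*exp(w)/3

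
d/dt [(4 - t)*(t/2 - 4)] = 6 - t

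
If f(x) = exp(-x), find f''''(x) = exp(-x)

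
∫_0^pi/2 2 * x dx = pi^2/4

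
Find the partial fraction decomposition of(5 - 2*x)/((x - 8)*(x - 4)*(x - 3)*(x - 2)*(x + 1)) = 7/(540*(x + 1)) - 1/(36*(x - 2)) - 1/(20*(x - 3)) + 3/(40*(x - 4)) - 11/(1080*(x - 8))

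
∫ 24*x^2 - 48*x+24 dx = 8*x^3 - 24*x^2 + 24*x + C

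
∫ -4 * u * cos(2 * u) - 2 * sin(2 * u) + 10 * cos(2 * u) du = (5 - 2*u)*sin(2*u) + C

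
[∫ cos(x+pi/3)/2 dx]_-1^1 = sin(1)/2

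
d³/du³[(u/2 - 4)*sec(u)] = (-u*sin(u)/(2*cos(u)) + 3*u*sin(u)/cos(u)^3 + 4*sin(u)/cos(u) - 24*sin(u)/cos(u)^3 - 3/2 + 3/cos(u)^2)/cos(u)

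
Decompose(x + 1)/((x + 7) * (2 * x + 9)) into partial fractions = -7/(5*(2*x + 9)) + 6/(5*(x + 7))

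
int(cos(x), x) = sin(x) + C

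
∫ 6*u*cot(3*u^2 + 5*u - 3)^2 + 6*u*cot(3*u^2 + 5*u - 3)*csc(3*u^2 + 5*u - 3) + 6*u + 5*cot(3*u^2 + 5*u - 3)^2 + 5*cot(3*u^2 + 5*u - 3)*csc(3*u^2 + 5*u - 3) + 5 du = -cot(3*u^2 + 5*u - 3) - csc(3*u^2 + 5*u - 3) + C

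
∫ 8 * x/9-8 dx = 4*x^2/9 - 8*x + C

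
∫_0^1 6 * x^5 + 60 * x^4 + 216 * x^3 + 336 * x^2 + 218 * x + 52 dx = 340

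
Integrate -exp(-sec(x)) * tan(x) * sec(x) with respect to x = exp(-sec(x)) + C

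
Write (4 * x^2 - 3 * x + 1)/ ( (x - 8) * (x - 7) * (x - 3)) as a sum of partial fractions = 7/(5*(x - 3)) - 44/(x - 7) + 233/(5*(x - 8))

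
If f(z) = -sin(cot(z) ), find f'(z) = cos(1/tan(z))/sin(z)^2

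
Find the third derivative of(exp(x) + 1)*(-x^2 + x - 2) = -x^2*exp(x) - 5*x*exp(x) - 5*exp(x)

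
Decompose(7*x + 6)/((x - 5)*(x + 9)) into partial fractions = 57/(14*(x + 9)) + 41/(14*(x - 5))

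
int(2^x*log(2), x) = 2^x + C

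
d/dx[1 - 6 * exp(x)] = -6*exp(x)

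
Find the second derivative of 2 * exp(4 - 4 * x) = 32*exp(4 - 4*x)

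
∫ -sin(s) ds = cos(s) + C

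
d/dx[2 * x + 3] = 2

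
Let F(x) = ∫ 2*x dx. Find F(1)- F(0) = 1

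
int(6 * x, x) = 3*x^2 + C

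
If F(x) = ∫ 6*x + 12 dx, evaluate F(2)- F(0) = 36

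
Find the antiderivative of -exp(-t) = exp(-t) + C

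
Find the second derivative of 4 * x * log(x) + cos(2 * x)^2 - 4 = (8*x*sin(2*x)^2 - 8*x*cos(2*x)^2 + 4)/x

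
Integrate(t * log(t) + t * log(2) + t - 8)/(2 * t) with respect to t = (t - 8)*log(2*t)/2 + C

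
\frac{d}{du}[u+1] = 1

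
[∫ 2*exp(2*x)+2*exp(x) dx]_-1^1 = -(exp(-1) + 1)^2 + (1 + E)^2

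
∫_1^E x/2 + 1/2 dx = -1 + (1 + E)^2/4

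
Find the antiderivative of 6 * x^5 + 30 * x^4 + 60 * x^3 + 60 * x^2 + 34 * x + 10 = x^6 + 6*x^5 + 15*x^4 + 20*x^3 + 17*x^2 + 10*x + C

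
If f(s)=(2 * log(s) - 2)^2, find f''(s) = (16 - 8*log(s))/s^2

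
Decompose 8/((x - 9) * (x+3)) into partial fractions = -2/(3*(x + 3)) + 2/(3*(x - 9))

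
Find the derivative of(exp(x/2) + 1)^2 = exp(x/2) + exp(x)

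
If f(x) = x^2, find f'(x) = 2*x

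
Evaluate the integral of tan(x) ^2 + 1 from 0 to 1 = tan(1)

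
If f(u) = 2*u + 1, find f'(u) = 2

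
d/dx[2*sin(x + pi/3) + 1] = 2*cos(x + pi/3)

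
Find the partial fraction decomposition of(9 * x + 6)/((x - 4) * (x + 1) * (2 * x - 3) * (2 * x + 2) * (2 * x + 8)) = -78/(1375*(2*x - 3)) - 5/(528*(x + 4)) + 41/(1500*(x + 1)) - 1/(100*(x + 1)^2) + 21/(2000*(x - 4))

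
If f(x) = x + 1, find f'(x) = 1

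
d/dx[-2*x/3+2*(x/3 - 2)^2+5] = 4*x/9 - 10/3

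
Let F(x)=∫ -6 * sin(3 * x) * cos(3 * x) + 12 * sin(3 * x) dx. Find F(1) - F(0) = -1 + (-2 + cos(3))^2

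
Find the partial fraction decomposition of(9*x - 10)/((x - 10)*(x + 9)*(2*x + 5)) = 2/(5*(2*x + 5)) - 7/(19*(x + 9)) + 16/(95*(x - 10))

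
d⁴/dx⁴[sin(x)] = sin(x)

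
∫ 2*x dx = x^2 + C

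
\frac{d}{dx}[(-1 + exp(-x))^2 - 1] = (2*exp(x) - 2)*exp(-2*x)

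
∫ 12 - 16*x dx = -8*x^2 + 12*x + C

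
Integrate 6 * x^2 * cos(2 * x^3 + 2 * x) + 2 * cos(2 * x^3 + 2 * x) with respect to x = sin(2*x*(x^2 + 1)) + C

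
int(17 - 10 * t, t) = -5*t^2 + 17*t + C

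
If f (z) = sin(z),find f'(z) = cos(z)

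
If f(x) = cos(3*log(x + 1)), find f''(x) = 3*(sin(3*log(x + 1)) - 3*cos(3*log(x + 1)))/(x^2 + 2*x + 1)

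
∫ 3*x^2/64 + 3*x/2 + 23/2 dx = x^3/64 + 3*x^2/4 + 23*x/2 + C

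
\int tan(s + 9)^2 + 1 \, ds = tan(s + 9) + C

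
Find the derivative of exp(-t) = -exp(-t)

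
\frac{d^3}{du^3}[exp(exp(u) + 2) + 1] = exp(u + exp(u) + 2) + 3*exp(2*u + exp(u) + 2) + exp(3*u + exp(u) + 2)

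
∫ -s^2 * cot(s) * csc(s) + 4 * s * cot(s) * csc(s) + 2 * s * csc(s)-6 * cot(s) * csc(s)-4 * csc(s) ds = ((s - 2)^2 + 2)*csc(s) + C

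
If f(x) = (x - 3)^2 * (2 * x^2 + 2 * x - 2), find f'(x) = 8*x^3 - 30*x^2 + 8*x + 30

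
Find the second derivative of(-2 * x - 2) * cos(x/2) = x*cos(x/2)/2 + 2*sin(x/2) + cos(x/2)/2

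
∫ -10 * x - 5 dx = -5*x^2 - 5*x + C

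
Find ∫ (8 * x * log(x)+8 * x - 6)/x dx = 2*(4*x - 3)*log(x) + C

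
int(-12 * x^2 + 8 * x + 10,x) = -4*x^3 + 4*x^2 + 10*x + C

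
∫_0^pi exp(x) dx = -1 + exp(pi)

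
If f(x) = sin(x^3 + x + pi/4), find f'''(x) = -27*x^6*cos(x^3 + x + pi/4) - 27*x^4*cos(x^3 + x + pi/4) - 54*x^3*sin(x^3 + x + pi/4) - 9*x^2*cos(x^3 + x + pi/4) - 18*x*sin(x^3 + x + pi/4) + 5*cos(x^3 + x + pi/4)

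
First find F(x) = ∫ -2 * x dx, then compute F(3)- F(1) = -8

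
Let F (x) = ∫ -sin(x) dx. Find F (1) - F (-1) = 0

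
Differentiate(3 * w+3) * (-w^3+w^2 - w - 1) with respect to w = -12*w^3 - 6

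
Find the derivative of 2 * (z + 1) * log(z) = (2*z*log(z) + 2*z + 2)/z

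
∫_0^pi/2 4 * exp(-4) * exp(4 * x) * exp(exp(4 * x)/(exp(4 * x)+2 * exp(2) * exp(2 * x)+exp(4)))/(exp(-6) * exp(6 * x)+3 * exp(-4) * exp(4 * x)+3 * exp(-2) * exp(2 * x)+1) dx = -exp(exp(-4)/(exp(-2) + 1)^2) + exp(exp(-4 + 2*pi)/(1 + exp(-2 + pi))^2)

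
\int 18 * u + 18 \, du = 9*u^2 + 18*u + C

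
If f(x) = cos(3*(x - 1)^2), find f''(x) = -36*x^2*cos(3*x^2 - 6*x + 3) + 72*x*cos(3*x^2 - 6*x + 3) - 6*sin(3*x^2 - 6*x + 3) - 36*cos(3*x^2 - 6*x + 3)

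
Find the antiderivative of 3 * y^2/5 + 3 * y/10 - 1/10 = y^3/5 + 3*y^2/20 - y/10 + C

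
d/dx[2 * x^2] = 4*x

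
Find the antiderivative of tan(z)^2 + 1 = tan(z) + C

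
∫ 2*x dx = x^2 + C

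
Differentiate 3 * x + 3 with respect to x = 3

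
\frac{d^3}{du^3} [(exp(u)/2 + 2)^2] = 2*exp(2*u) + 2*exp(u)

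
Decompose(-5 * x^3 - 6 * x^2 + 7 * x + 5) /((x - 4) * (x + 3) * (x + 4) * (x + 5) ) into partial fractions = -445/(18*(x + 5)) + 201/(8*(x + 4)) - 65/(14*(x + 3)) - 383/(504*(x - 4))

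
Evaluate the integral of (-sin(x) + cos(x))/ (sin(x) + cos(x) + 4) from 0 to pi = -log(5) + log(3)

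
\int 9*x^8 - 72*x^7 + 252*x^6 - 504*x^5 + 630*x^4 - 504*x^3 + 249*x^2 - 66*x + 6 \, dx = x^9 - 9*x^8 + 36*x^7 - 84*x^6 + 126*x^5 - 126*x^4 + 83*x^3 - 33*x^2 + 6*x + C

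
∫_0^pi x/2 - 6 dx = -36 + (-6 + pi/2)^2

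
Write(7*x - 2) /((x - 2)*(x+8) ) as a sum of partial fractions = 29/(5*(x + 8)) + 6/(5*(x - 2))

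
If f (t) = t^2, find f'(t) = 2*t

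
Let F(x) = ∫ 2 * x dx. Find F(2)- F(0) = 4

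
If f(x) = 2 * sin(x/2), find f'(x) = cos(x/2)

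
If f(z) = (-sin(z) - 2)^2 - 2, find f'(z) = 2*(sin(z) + 2)*cos(z)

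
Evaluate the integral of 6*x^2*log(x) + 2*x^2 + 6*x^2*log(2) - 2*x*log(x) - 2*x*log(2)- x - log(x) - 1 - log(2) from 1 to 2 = 20*log(2)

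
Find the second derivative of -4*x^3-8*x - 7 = -24*x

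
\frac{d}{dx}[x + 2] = 1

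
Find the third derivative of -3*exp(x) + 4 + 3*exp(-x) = (-3*exp(2*x) - 3)*exp(-x)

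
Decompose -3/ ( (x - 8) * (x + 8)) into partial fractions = 3/(16*(x + 8)) - 3/(16*(x - 8))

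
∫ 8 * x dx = 4*x^2 + C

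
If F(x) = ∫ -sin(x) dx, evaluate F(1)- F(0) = -1 + cos(1)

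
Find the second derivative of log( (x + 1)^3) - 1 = -3/(x^2 + 2*x + 1)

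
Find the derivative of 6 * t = 6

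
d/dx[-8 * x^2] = -16*x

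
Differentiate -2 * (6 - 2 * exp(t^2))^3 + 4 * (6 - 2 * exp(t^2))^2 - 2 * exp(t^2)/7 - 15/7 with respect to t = 96*t*exp(3*t^2) - 512*t*exp(2*t^2) + 4700*t*exp(t^2)/7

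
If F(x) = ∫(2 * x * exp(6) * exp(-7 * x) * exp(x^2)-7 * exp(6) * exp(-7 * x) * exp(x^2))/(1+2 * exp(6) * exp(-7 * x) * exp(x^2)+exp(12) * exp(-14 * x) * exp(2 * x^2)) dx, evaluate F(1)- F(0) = -exp(6)/(1 + exp(6)) + 1/2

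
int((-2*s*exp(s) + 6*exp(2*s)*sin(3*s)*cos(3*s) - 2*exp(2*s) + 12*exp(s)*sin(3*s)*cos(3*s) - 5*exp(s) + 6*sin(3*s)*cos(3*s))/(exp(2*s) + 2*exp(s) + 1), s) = (-(2*s + 3)*exp(s) + (exp(s) + 1)*sin(3*s)^2)/(exp(s) + 1) + C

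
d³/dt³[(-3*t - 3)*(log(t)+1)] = (3*t - 6)/t^3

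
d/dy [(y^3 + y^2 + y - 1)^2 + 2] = 6*y^5 + 10*y^4 + 12*y^3 - 2*y - 2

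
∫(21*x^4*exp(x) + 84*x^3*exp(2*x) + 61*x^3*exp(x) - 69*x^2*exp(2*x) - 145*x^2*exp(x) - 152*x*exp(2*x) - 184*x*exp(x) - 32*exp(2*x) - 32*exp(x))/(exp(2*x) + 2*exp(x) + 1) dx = x*(21*x^3 - 23*x^2 - 76*x - 32)*exp(x)/(exp(x) + 1) + C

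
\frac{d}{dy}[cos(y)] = -sin(y)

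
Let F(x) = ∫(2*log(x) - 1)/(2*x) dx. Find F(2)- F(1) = (-1 + log(2))*log(2)/2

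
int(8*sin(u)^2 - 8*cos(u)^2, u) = -4*sin(2*u) + C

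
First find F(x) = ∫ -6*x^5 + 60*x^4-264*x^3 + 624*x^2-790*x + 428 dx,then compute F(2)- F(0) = 204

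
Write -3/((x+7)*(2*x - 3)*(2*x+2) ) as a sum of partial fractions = -6/(85*(2*x - 3)) - 1/(68*(x + 7)) + 1/(20*(x + 1))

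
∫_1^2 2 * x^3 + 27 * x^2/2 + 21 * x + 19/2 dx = 80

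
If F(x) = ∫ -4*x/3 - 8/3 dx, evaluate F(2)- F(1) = -14/3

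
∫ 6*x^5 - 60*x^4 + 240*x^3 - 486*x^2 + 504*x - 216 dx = x^6 - 12*x^5 + 60*x^4 - 162*x^3 + 252*x^2 - 216*x + C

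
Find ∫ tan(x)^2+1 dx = tan(x) + C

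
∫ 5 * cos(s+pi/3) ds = 5*sin(s + pi/3) + C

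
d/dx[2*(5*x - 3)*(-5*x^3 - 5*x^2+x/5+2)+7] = -200*x^3 - 60*x^2 + 64*x + 94/5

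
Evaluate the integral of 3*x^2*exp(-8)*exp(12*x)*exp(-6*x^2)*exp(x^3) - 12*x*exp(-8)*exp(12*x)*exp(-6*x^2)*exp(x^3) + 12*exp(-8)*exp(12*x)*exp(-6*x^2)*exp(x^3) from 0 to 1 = -exp(-8) + exp(-1)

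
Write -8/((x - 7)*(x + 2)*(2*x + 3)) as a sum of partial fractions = 32/(17*(2*x + 3)) - 8/(9*(x + 2)) - 8/(153*(x - 7))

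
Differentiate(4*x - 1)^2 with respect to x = 32*x - 8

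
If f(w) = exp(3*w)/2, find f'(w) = 3*exp(3*w)/2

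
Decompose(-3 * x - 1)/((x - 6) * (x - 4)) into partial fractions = 13/(2*(x - 4)) - 19/(2*(x - 6))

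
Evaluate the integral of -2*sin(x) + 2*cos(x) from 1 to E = 2*cos(E) - 2*sin(1) - 2*cos(1) + 2*sin(E)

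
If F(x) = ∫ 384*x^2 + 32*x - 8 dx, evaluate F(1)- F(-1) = 240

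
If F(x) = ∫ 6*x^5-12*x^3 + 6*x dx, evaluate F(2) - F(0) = 28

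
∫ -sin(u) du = cos(u) + C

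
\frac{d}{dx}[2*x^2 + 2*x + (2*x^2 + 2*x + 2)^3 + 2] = 48*x^5 + 120*x^4 + 192*x^3 + 168*x^2 + 100*x + 26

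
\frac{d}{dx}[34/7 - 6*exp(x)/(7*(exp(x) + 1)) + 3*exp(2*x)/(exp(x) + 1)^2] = (36*exp(2*x) - 6*exp(x))/(7*exp(3*x) + 21*exp(2*x) + 21*exp(x) + 7)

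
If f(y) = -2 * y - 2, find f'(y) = -2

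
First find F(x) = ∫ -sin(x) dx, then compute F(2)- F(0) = -1 + cos(2)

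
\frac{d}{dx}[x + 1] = 1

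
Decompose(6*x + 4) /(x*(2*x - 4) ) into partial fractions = 4/(x - 2) - 1/x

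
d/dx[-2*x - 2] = -2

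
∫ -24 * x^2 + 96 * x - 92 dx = -8*x^3 + 48*x^2 - 92*x + C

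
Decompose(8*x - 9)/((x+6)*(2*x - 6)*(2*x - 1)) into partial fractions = 2/(13*(2*x - 1)) - 19/(78*(x + 6)) + 1/(6*(x - 3))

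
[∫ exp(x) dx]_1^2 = -E + exp(2)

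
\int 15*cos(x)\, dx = 15*sin(x) + C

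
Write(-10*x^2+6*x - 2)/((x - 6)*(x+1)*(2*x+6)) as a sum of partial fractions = -55/(18*(x + 3)) + 9/(14*(x + 1)) - 163/(63*(x - 6))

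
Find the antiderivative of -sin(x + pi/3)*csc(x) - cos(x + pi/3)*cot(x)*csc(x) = 1/(2*tan(x)) + C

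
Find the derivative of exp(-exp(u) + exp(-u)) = (-exp(2*u) - 1)*exp(-u - exp(u) + exp(-u))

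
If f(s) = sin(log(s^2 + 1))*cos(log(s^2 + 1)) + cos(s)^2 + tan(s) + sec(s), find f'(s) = (-s^2*sin(2*s) + s^2*tan(s)^2 + s^2*tan(s)*sec(s) + s^2 - 2*s*sin(log(s^2 + 1))^2 + 2*s*cos(log(s^2 + 1))^2 - sin(2*s) + tan(s)^2 + tan(s)*sec(s) + 1)/(s^2 + 1)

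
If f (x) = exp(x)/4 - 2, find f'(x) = exp(x)/4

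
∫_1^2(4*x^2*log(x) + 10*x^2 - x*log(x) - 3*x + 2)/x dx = 8*log(2) + 10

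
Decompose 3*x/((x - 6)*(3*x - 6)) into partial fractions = -1/(2*(x - 2)) + 3/(2*(x - 6))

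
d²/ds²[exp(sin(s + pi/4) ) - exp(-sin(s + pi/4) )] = (-exp(2*sin(s + pi/4))*sin(s + pi/4) + exp(2*sin(s + pi/4))*cos(s + pi/4)^2 - sin(s + pi/4) - cos(s + pi/4)^2)*exp(-sin(s + pi/4))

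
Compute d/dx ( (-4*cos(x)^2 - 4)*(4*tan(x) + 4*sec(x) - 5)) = 16*sin(x)^2 + 16*sin(x) - 20*sin(2*x) - 16*cos(x)^2 - 16*tan(x)^2 - 16*tan(x)*sec(x) - 16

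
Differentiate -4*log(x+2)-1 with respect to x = -4/(x + 2)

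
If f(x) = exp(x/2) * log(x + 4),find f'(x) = (x*exp(x/2)*log(x + 4) + 4*exp(x/2)*log(x + 4) + 2*exp(x/2))/(2*x + 8)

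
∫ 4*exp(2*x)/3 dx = 2*exp(2*x)/3 + C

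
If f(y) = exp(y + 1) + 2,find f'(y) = exp(y + 1)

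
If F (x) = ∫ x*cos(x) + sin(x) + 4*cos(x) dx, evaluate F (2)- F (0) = 6*sin(2)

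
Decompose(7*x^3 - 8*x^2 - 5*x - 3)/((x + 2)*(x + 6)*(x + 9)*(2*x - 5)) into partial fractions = 39/(391*(2*x - 5)) + 1903/(161*(x + 9)) - 591/(68*(x + 6)) + 9/(28*(x + 2))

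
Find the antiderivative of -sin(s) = cos(s) + C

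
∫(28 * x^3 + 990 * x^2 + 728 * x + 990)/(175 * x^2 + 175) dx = 2*x^2/25 + 198*x/35 + 2*log(x^2 + 1) + C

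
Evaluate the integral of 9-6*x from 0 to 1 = 6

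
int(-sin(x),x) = cos(x) + C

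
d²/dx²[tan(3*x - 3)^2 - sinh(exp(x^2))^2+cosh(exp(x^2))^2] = 54*tan(3*x - 3)^4 + 72*tan(3*x - 3)^2 + 18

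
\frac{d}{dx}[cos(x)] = -sin(x)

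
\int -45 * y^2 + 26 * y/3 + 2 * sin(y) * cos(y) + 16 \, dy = -15*y^3 + 13*y^2/3 + 16*y + sin(y)^2 + C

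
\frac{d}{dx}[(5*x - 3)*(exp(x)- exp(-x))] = (5*x*exp(2*x) + 5*x + 2*exp(2*x) - 8)*exp(-x)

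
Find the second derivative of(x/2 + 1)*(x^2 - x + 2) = 3*x + 1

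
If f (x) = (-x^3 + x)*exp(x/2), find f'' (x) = -x^3*exp(x/2)/4 - 3*x^2*exp(x/2) - 23*x*exp(x/2)/4 + exp(x/2)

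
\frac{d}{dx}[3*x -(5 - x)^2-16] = 13 - 2*x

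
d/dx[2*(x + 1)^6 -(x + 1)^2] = 12*x^5 + 60*x^4 + 120*x^3 + 120*x^2 + 58*x + 10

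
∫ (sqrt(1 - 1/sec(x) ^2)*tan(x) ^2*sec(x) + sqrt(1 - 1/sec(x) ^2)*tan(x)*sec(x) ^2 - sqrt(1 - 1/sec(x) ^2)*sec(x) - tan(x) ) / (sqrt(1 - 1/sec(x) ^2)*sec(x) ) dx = -2*x + tan(x) + acsc(sec(x)) + sec(x) + C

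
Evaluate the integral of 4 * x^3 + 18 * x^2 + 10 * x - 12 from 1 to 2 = 60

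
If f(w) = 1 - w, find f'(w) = -1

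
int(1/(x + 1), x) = log(3*x + 3) + C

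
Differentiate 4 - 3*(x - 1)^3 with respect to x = -9*x^2 + 18*x - 9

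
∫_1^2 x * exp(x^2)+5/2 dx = -E/2 + 5/2 + exp(4)/2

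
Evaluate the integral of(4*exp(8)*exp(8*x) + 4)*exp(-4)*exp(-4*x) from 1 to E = -exp(8) - exp(-4*E - 4) + exp(-8) + exp(4 + 4*E)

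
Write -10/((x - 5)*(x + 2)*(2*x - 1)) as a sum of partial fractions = 8/(9*(2*x - 1)) - 2/(7*(x + 2)) - 10/(63*(x - 5))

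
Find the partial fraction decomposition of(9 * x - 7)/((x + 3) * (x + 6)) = 61/(3*(x + 6)) - 34/(3*(x + 3))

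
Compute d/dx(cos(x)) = -sin(x)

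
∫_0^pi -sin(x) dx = -2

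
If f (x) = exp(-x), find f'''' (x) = exp(-x)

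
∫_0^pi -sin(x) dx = -2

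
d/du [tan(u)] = cos(u)^(-2)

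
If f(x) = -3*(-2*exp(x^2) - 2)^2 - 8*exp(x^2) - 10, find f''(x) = -192*x^2*exp(2*x^2) - 128*x^2*exp(x^2) - 48*exp(2*x^2) - 64*exp(x^2)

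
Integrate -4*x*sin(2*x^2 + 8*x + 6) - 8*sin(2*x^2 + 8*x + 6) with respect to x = cos(2*(x + 2)^2 - 2) + C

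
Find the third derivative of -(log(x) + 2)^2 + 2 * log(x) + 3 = (2 - 4*log(x))/x^3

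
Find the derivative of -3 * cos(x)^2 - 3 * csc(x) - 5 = 3*sin(2*x) + 3*cot(x)*csc(x)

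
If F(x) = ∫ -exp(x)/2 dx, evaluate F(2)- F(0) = 1/2 - exp(2)/2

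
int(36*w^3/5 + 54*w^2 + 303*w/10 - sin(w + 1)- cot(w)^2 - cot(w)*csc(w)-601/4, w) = 9*w^4/5 + 18*w^3 + 303*w^2/20 - 597*w/4 + cos(w + 1) + cot(w) + csc(w) + C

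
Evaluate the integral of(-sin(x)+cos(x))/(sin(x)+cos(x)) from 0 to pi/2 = 0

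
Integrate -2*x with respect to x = -x^2 + C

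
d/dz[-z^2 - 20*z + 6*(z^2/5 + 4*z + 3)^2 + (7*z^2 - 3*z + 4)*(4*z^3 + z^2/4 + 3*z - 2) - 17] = 140*z^4 - 1001*z^3/25 + 2751*z^2/20 + 802*z/5 + 142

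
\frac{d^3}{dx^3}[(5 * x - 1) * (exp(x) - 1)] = 5*x*exp(x) + 14*exp(x)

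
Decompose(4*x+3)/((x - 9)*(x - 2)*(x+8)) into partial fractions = -29/(170*(x + 8)) - 11/(70*(x - 2)) + 39/(119*(x - 9))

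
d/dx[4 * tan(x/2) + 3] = 2/cos(x/2)^2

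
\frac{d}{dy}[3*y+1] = 3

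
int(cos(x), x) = sin(x) + C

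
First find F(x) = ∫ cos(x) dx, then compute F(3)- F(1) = -sin(1) + sin(3)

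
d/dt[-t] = -1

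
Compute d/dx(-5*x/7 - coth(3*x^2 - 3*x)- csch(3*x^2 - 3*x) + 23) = -(-42*x*cosh(3*x*(x - 1)) - 42*x + 5*sinh(3*x*(x - 1))^2 + 21*cosh(3*x*(x - 1)) + 21)/(7*sinh(3*x*(x - 1))^2)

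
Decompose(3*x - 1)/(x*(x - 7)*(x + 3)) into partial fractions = -1/(3*(x + 3)) + 2/(7*(x - 7)) + 1/(21*x)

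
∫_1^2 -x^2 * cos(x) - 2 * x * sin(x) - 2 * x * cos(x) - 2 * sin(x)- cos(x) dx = -9*sin(2) + 4*sin(1)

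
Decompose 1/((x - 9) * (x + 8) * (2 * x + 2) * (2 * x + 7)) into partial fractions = 4/(1125*(2*x + 7)) - 1/(2142*(x + 8)) - 1/(700*(x + 1)) + 1/(8500*(x - 9))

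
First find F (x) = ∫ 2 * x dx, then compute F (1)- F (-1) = 0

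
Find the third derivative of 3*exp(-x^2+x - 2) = (-24*x^3 + 36*x^2 + 18*x - 15)*exp(-x^2 + x - 2)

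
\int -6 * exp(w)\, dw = -6*exp(w) + C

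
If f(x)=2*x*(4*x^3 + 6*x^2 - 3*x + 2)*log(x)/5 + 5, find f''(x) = (96*x^3*log(x) + 56*x^3 + 72*x^2*log(x) + 60*x^2 - 12*x*log(x) - 18*x + 4)/(5*x)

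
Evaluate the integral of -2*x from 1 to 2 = -3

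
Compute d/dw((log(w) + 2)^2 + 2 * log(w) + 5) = (2*log(w) + 6)/w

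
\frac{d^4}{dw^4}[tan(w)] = 24*tan(w)^5 + 40*tan(w)^3 + 16*tan(w)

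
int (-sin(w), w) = cos(w) + C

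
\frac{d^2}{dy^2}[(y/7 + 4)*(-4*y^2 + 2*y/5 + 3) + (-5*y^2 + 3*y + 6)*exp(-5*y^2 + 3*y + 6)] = -500*y^4*exp(-5*y^2 + 3*y + 6) + 600*y^3*exp(-5*y^2 + 3*y + 6) + 625*y^2*exp(-5*y^2 + 3*y + 6) - 483*y*exp(-5*y^2 + 3*y + 6) - 24*y/7 + 2*exp(-5*y^2 + 3*y + 6) - 1116/35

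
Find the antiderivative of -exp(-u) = exp(-u) + C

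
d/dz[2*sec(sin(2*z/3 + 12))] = 4*cos(2*z/3 + 12)*tan(sin(2*z/3 + 12))*sec(sin(2*z/3 + 12))/3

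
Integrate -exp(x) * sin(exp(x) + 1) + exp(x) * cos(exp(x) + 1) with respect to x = sqrt(2)*sin(exp(x) + pi/4 + 1) + C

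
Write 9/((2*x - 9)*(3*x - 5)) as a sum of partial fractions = -27/(17*(3*x - 5)) + 18/(17*(2*x - 9))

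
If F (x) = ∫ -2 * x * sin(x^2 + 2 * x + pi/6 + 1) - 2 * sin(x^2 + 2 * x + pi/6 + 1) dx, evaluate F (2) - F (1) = cos(pi/6 + 9) - cos(pi/6 + 4)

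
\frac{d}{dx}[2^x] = 2^x*log(2)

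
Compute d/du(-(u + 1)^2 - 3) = -2*u - 2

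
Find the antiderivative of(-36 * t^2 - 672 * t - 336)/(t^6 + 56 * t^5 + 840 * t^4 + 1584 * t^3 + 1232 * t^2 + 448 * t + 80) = 3*acot(t^3/4 + 7*t^2 + 7*t + 2) + C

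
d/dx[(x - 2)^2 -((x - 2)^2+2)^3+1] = -6*x^5 + 60*x^4 - 264*x^3 + 624*x^2 - 790*x + 428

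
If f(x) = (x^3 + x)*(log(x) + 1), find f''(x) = (6*x^2*log(x) + 11*x^2 + 1)/x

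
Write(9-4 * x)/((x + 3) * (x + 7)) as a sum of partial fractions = -37/(4*(x + 7)) + 21/(4*(x + 3))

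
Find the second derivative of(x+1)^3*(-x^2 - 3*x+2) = -20*x^3 - 72*x^2 - 60*x - 8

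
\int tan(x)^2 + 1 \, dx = tan(x) + C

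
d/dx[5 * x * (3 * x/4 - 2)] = 15*x/2 - 10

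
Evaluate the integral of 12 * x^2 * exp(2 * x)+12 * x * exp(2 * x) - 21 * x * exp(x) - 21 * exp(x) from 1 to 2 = -48*exp(2) + 21*E + 24*exp(4)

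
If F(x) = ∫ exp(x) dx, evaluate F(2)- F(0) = -1 + exp(2)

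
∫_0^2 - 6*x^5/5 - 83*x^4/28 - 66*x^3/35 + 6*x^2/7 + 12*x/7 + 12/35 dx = -1152/35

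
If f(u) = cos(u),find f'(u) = -sin(u)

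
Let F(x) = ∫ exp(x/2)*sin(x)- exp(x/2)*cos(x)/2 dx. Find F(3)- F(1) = (cos(1) - E*cos(3))*exp(1/2)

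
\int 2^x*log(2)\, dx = 2^x + C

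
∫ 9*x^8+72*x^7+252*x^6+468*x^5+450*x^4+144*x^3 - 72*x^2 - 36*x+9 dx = x^9 + 9*x^8 + 36*x^7 + 78*x^6 + 90*x^5 + 36*x^4 - 24*x^3 - 18*x^2 + 9*x + C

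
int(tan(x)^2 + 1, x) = tan(x) + C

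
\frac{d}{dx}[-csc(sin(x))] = cos(x)*cot(sin(x))*csc(sin(x))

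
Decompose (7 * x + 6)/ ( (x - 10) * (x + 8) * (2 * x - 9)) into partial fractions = -6/(11*(2*x - 9)) - 1/(9*(x + 8)) + 38/(99*(x - 10))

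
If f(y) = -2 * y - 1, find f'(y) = -2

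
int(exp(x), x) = exp(x) + C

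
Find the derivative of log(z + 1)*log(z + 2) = (z*log(z + 1) + z*log(z + 2) + log(z + 1) + 2*log(z + 2))/(z^2 + 3*z + 2)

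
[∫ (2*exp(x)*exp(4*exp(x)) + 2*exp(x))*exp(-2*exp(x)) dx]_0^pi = -exp(2) - exp(-2*exp(pi)) + exp(-2) + exp(2*exp(pi))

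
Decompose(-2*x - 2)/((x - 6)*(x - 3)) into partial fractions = 8/(3*(x - 3)) - 14/(3*(x - 6))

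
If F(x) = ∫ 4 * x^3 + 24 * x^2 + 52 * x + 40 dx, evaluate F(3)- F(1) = 576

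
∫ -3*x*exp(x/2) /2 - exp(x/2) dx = (4 - 3*x)*exp(x/2) + C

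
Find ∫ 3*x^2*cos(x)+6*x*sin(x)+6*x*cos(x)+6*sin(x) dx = 3*x*(x + 2)*sin(x) + C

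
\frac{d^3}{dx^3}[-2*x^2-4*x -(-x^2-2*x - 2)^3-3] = 120*x^3 + 360*x^2 + 432*x + 192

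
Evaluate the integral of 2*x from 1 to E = -1 + exp(2)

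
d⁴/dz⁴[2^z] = 2^z*log(2)^4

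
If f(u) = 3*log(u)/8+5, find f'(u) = 3/(8*u)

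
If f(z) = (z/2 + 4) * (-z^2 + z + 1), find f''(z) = -3*z - 7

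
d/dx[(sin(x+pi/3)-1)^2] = -2*cos(x + pi/3) + cos(2*x + pi/6)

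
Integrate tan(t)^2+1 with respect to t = tan(t) + C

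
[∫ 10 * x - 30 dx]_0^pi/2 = -45 + 5*(-3 + pi/2)^2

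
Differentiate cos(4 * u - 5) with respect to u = -4*sin(4*u - 5)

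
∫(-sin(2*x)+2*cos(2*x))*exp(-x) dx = exp(-x)*sin(2*x) + C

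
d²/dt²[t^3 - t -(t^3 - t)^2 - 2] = -30*t^4 + 24*t^2 + 6*t - 2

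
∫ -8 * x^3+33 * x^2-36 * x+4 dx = -2*x^4 + 11*x^3 - 18*x^2 + 4*x + C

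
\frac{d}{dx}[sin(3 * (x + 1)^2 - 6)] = 6*(x + 1)*cos(3*(x^2 + 2*x - 1))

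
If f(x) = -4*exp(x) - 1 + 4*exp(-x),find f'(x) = (-4*exp(2*x) - 4)*exp(-x)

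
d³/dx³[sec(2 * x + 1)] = 48*tan(2*x + 1)^3*sec(2*x + 1) + 40*tan(2*x + 1)*sec(2*x + 1)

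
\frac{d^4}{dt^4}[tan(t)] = 24*tan(t)^5 + 40*tan(t)^3 + 16*tan(t)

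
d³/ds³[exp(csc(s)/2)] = (1/2 + 3/(4*sin(s)) - 3/sin(s)^2 - 3/(2*sin(s)^3) - cos(s)^2/(8*sin(s)^4))*exp(1/(2*sin(s)))*cos(s)/sin(s)^2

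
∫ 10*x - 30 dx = 5*x^2 - 30*x + C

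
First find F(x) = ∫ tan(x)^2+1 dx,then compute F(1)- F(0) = tan(1)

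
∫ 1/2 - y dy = -y^2/2 + y/2 + C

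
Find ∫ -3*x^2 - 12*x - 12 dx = -x^3 - 6*x^2 - 12*x + C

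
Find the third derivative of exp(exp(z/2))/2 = exp(z/2 + exp(z/2))/16 + 3*exp(z + exp(z/2))/16 + exp(3*z/2 + exp(z/2))/16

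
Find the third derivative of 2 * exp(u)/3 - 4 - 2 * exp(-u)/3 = (2*exp(2*u) + 2)*exp(-u)/3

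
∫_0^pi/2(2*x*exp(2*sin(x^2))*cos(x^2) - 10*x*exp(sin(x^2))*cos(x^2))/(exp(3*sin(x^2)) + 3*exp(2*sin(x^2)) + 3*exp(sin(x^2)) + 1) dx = (-6*exp(sin(pi^2/4)) - exp(2*sin(pi^2/4)) + 7)/(4*(1 + exp(sin(pi^2/4)))^2)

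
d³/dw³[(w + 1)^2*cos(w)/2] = w^2*sin(w)/2 + w*sin(w) - 3*w*cos(w) - 5*sin(w)/2 - 3*cos(w)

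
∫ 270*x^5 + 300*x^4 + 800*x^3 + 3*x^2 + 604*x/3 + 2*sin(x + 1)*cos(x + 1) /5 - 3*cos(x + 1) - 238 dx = 45*x^6 + 60*x^5 + 200*x^4 + x^3 + 302*x^2/3 - 238*x - 3*sin(x + 1) - cos(2*x + 2)/10 + C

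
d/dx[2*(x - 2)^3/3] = 2*x^2 - 8*x + 8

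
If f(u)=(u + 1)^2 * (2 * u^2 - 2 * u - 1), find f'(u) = 8*u^3 + 6*u^2 - 6*u - 4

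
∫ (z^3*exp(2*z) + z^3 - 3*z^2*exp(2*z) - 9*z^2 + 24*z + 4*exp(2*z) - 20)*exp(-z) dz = 2*(z - 2)^3*sinh(z) + C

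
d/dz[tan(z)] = cos(z)^(-2)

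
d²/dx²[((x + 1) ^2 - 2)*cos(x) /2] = -x^2*cos(x)/2 - 2*x*sin(x) - x*cos(x) - 2*sin(x) + 3*cos(x)/2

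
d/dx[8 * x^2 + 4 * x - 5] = 16*x + 4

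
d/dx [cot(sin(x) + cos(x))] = -sqrt(2)*cos(x + pi/4)/sin(sqrt(2)*sin(x + pi/4))^2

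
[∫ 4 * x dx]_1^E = -2 + 2*exp(2)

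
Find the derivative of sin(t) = cos(t)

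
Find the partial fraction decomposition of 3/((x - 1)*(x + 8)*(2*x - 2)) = 1/(54*(x + 8)) - 1/(54*(x - 1)) + 1/(6*(x - 1)^2)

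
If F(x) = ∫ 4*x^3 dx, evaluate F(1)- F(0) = 1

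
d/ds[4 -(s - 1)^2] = 2 - 2*s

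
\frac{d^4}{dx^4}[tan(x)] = 24*tan(x)^5 + 40*tan(x)^3 + 16*tan(x)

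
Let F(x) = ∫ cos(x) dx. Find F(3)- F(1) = -sin(1) + sin(3)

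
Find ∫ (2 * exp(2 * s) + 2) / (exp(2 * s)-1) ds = 2*log(2*sinh(s)) + C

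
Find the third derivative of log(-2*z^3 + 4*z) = (6*z^6 + 12*z^4 + 24*z^2 - 16)/(z^9 - 6*z^7 + 12*z^5 - 8*z^3)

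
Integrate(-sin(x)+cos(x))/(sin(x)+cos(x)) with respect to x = log(sin(x + pi/4)) + C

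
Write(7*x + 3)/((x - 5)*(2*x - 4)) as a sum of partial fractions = -17/(6*(x - 2)) + 19/(3*(x - 5))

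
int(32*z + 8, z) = 16*z^2 + 8*z + C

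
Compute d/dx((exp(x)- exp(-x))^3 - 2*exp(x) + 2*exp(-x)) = (3*exp(6*x) - 5*exp(4*x) - 5*exp(2*x) + 3)*exp(-3*x)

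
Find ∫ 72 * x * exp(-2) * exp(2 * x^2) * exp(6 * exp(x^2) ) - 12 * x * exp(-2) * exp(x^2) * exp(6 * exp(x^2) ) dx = (6*exp(x^2) - 2)*exp(6*exp(x^2) - 2) + C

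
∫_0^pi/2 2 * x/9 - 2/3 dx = -1 + (-1 + pi/6)^2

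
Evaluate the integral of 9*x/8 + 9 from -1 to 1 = 18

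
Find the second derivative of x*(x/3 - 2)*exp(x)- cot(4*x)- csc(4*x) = x^2*exp(x)/3 - 2*x*exp(x)/3 - 10*exp(x)/3 - 32*cot(4*x)^3 - 32*cot(4*x)^2*csc(4*x) - 32*cot(4*x) - 16*csc(4*x)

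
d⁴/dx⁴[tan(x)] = 24*tan(x)^5 + 40*tan(x)^3 + 16*tan(x)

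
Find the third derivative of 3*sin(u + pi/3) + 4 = -3*cos(u + pi/3)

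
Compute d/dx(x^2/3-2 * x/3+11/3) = 2*x/3 - 2/3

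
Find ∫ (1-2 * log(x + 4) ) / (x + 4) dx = (1 - log(x + 4))*log(x + 4) + C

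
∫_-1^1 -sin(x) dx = 0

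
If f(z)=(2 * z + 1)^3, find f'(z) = 24*z^2 + 24*z + 6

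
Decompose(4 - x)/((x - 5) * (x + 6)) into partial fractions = -10/(11*(x + 6)) - 1/(11*(x - 5))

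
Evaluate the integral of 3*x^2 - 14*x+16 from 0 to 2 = 12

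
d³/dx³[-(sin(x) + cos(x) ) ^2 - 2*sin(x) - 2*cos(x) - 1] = 8*cos(2*x) + 2*sqrt(2)*cos(x + pi/4)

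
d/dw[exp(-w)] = -exp(-w)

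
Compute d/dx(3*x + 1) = 3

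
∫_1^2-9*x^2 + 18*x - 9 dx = -3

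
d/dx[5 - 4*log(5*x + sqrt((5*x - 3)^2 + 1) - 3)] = (-100*x - 20*sqrt(25*x^2 - 30*x + 10) + 60)/(25*x^2 + 5*x*sqrt(25*x^2 - 30*x + 10) - 30*x - 3*sqrt(25*x^2 - 30*x + 10) + 10)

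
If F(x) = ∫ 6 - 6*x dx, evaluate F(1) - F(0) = 3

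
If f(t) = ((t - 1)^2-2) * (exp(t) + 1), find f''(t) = t^2*exp(t) + 2*t*exp(t) - 3*exp(t) + 2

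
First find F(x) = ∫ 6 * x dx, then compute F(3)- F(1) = 24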